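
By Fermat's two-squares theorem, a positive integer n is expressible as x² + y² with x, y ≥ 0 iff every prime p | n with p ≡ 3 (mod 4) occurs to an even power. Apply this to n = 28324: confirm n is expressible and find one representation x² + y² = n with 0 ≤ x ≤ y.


Step 1: Factor n = 28324 = 2^2 · 73 · 97.
Step 2: Check the mod-4 condition on each prime factor: 2 = 2 (special); 73 ≡ 1 (mod 4), exponent 1; 97 ≡ 1 (mod 4), exponent 1.
All primes ≡ 3 (mod 4) appear to even exponent (or don't appear), so by the two-squares theorem n IS expressible as a sum of two squares.
Step 3: Build a representation. Group n = k² · m with k = 2 and m = 73 · 97 = 7081 (a product of primes ≡ 1 (mod 4)); a representation of m scales to one of n via (k·x)² + (k·y)² = k²(x² + y²). Each prime p ≡ 1 (mod 4) is itself a sum of two squares; find a² by testing p − a² for a perfect square:
  73: 73 − 1² = 72, 73 − 2² = 69, 73 − 3² = 64 = 8² ⇒ 73 = 3² + 8².
  97: 97 − 1² = 96, 97 − 2² = 93, 97 − 3² = 88, 97 − 4² = 81 = 9² ⇒ 97 = 4² + 9².
  Combine using the Brahmagupta–Fibonacci identity (a² + b²)(c² + d²) = (ac − bd)² + (ad + bc)² = (ac + bd)² + (ad − bc)²:
  73 · 97 = 7081: from (3² + 8²)(4² + 9²), take (3·4 − 8·9, 3·9 + 8·4) = (12 − 72, 27 + 32) = (-60, 59); dropping signs (only squares matter) gives (60, 59); check 60² + 59² = 3600 + 3481 = 7081 ✓.
  Scale by k = 2: (2·60, 2·59) = (120, 118).
Step 4: Order so x ≤ y and verify: 118² + 120² = 13924 + 14400 = 28324 = n. ✓

n = 28324 = 118² + 120² (one valid representation with x ≤ y).


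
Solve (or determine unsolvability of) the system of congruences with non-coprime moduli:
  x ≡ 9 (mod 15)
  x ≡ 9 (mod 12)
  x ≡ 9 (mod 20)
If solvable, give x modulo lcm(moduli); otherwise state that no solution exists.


Moduli 15, 12, 20 are not pairwise coprime, so CRT works modulo lcm(m_i) when all pairwise compatibility conditions hold.
Pairwise compatibility: gcd(m_i, m_j) must divide a_i - a_j for every pair.
Merge one congruence at a time:
  Start: x ≡ 9 (mod 15).
  Combine with x ≡ 9 (mod 12): gcd(15, 12) = 3; 9 - 9 = 0, which IS divisible by 3, so compatible.
    Write x = 9 + 15·t and substitute into x ≡ 9 (mod 12): 15·t ≡ 9 − 9 = 0 (mod 12).
    Divide the congruence (and modulus) by g = 3: 5·t ≡ 0 (mod 4).
    Reduce coefficients mod 4: 1·t ≡ 0 (mod 4).
    So t ≡ 0 (mod 4).
    Then x = 9 + 15·0 = 9, valid modulo lcm(15, 12) = 60: x ≡ 9 (mod 60).
  Combine with x ≡ 9 (mod 20): gcd(60, 20) = 20; 9 - 9 = 0, which IS divisible by 20, so compatible.
    Write x = 9 + 60·t and substitute into x ≡ 9 (mod 20): 60·t ≡ 9 − 9 = 0 (mod 20).
    Divide the congruence (and modulus) by g = 20: 3·t ≡ 0 (mod 1).
    Modulo 1 every t works; take t = 0.
    Then x = 9 + 60·0 = 9, valid modulo lcm(60, 20) = 60: x ≡ 9 (mod 60).
Verify: 9 mod 15 = 9, 9 mod 12 = 9, 9 mod 20 = 9.

x ≡ 9 (mod 60).


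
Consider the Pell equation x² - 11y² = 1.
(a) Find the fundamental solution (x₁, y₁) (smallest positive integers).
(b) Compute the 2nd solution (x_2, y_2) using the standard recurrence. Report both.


Step 1: Find the fundamental solution (x₁, y₁) of x² - 11y² = 1.
  Expand √11 as a continued fraction. a₀ = ⌊√11⌋ = 3; iterate m_{k+1} = d_k·a_k − m_k, d_{k+1} = (11 − m_{k+1}²)/d_k, a_{k+1} = ⌊(a₀ + m_{k+1})/d_{k+1}⌋ (starting m₀ = 0, d₀ = 1), with convergents p_k = a_k·p_{k-1} + p_{k-2}, q_k = a_k·q_{k-1} + q_{k-2} (p₋₁ = 1, q₋₁ = 0):
  k = 0: a₀ = 3; p₀/q₀ = 3/1; p₀² − 11·q₀² = 9 − 11 = -2.
  k = 1: m = 3, d = 2, a = ⌊(3 + 3)/2⌋ = 3; p/q = (3·3 + 1)/(3·1 + 0) = 10/3; p² − 11·q² = 100 − 99 = 1.
  The first convergent with p² − 11·q² = 1 gives the fundamental solution (x₁, y₁) = (10, 3).
Step 2: Apply the recurrence (x_{n+1}, y_{n+1}) = (x₁x_n + 11y₁y_n, x₁y_n + y₁x_n) repeatedly.
  From (x_1, y_1) = (10, 3): x_2 = 10·10 + 11·3·3 = 199; y_2 = 10·3 + 3·10 = 60.
Step 3: Verify x_2² - 11·y_2² = 39601 - 39600 = 1 (should be 1). ✓

(x_1, y_1) = (10, 3); (x_2, y_2) = (199, 60).


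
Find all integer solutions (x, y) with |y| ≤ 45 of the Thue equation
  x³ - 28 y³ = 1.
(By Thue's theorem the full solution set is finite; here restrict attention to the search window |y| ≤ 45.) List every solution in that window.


The equation is x³ - 28y³ = 1. For fixed y, x³ = 28·y³ + 1, so a solution requires the RHS to be a perfect cube.
Strategy: iterate y from -45 to 45, compute RHS = 28·y³ + 1, and check whether it is a (positive or negative) perfect cube.
Check small values of y:
  y = 0: RHS = 1 = (1)³ ⇒ x = 1 works.
  y = 1: RHS = 29 is not a perfect cube.
  y = -1: RHS = -27 = (-3)³ ⇒ x = -3 works.
  y = 2: RHS = 225 is not a perfect cube.
  y = -2: RHS = -223 is not a perfect cube.
  y = 3: RHS = 757 is not a perfect cube.
  y = -3: RHS = -755 is not a perfect cube.
Continuing the search up to |y| = 45 finds no further solutions beyond those listed.
Collected solutions: (1, 0), (-3, -1).

Solutions (with |y| ≤ 45): (1, 0), (-3, -1).


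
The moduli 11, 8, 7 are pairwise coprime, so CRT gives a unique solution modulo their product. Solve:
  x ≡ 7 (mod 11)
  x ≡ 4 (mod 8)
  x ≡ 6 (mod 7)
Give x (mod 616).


Moduli 11, 8, 7 are pairwise coprime; by CRT there is a unique solution modulo M = 11 · 8 · 7 = 616.
Solve pairwise, accumulating the modulus:
  Start with x ≡ 7 (mod 11).
  Combine with x ≡ 4 (mod 8): since gcd(11, 8) = 1, we get a unique residue mod 88.
    Write x = 7 + 11·t and substitute into x ≡ 4 (mod 8): 11·t ≡ 4 − 7 = -3 (mod 8).
    Reduce coefficients mod 8: 3·t ≡ 5 (mod 8).
    The inverse of 3 mod 8 is 3 (since 3·3 = 9 = 1·8 + 1), so t ≡ 3·5 = 15 ≡ 7 (mod 8).
    Then x = 7 + 11·7 = 84, valid modulo lcm(11, 8) = 88: x ≡ 84 (mod 88).
  Combine with x ≡ 6 (mod 7): since gcd(88, 7) = 1, we get a unique residue mod 616.
    Write x = 84 + 88·t and substitute into x ≡ 6 (mod 7): 88·t ≡ 6 − 84 = -78 (mod 7).
    Reduce coefficients mod 7: 4·t ≡ 6 (mod 7).
    The inverse of 4 mod 7 is 2 (since 4·2 = 8 = 1·7 + 1), so t ≡ 2·6 = 12 ≡ 5 (mod 7).
    Then x = 84 + 88·5 = 524, valid modulo lcm(88, 7) = 616: x ≡ 524 (mod 616).
Verify: 524 mod 11 = 7 ✓, 524 mod 8 = 4 ✓, 524 mod 7 = 6 ✓.

x ≡ 524 (mod 616).


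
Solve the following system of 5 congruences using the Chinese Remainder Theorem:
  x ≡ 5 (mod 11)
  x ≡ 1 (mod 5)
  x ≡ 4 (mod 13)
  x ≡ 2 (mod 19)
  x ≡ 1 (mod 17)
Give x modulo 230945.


Product of moduli M = 11 · 5 · 13 · 19 · 17 = 230945.
Merge one congruence at a time:
  Start: x ≡ 5 (mod 11).
  Combine with x ≡ 1 (mod 5); new modulus lcm = 55.
    Write x = 5 + 11·t and substitute into x ≡ 1 (mod 5): 11·t ≡ 1 − 5 = -4 (mod 5).
    Reduce coefficients mod 5: 1·t ≡ 1 (mod 5).
    So t ≡ 1 (mod 5).
    Then x = 5 + 11·1 = 16, valid modulo lcm(11, 5) = 55: x ≡ 16 (mod 55).
  Combine with x ≡ 4 (mod 13); new modulus lcm = 715.
    Write x = 16 + 55·t and substitute into x ≡ 4 (mod 13): 55·t ≡ 4 − 16 = -12 (mod 13).
    Reduce coefficients mod 13: 3·t ≡ 1 (mod 13).
    The inverse of 3 mod 13 is 9 (since 3·9 = 27 = 2·13 + 1), so t ≡ 9·1 = 9 ≡ 9 (mod 13).
    Then x = 16 + 55·9 = 511, valid modulo lcm(55, 13) = 715: x ≡ 511 (mod 715).
  Combine with x ≡ 2 (mod 19); new modulus lcm = 13585.
    Write x = 511 + 715·t and substitute into x ≡ 2 (mod 19): 715·t ≡ 2 − 511 = -509 (mod 19).
    Reduce coefficients mod 19: 12·t ≡ 4 (mod 19).
    The inverse of 12 mod 19 is 8 (since 12·8 = 96 = 5·19 + 1), so t ≡ 8·4 = 32 ≡ 13 (mod 19).
    Then x = 511 + 715·13 = 9806, valid modulo lcm(715, 19) = 13585: x ≡ 9806 (mod 13585).
  Combine with x ≡ 1 (mod 17); new modulus lcm = 230945.
    Write x = 9806 + 13585·t and substitute into x ≡ 1 (mod 17): 13585·t ≡ 1 − 9806 = -9805 (mod 17).
    Reduce coefficients mod 17: 2·t ≡ 4 (mod 17).
    The inverse of 2 mod 17 is 9 (since 2·9 = 18 = 1·17 + 1), so t ≡ 9·4 = 36 ≡ 2 (mod 17).
    Then x = 9806 + 13585·2 = 36976, valid modulo lcm(13585, 17) = 230945: x ≡ 36976 (mod 230945).
Verify against each original: 36976 mod 11 = 5, 36976 mod 5 = 1, 36976 mod 13 = 4, 36976 mod 19 = 2, 36976 mod 17 = 1.

x ≡ 36976 (mod 230945).


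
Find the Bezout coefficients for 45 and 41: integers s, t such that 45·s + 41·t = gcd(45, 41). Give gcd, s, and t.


Euclidean algorithm on (45, 41) — divide until remainder is 0:
  45 = 1 · 41 + 4
  41 = 10 · 4 + 1
  4 = 4 · 1 + 0
gcd(45, 41) = 1.
Track Bezout coefficients alongside the remainders: start with r₀ = 45 = a·1 + b·0 (s = 1, t = 0) and r₁ = 41 = a·0 + b·1 (s = 0, t = 1); each new remainder r_{k+1} = r_{k-1} − q_k·r_k inherits s_{k+1} = s_{k-1} − q_k·s_k, t_{k+1} = t_{k-1} − q_k·t_k, so r_k = a·s_k + b·t_k at every step:
  q = 1: r = 4, s = 1 − 1·0 = 1, t = 0 − 1·1 = -1  (check: 45·1 + 41·(-1) = 4)
  q = 10: r = 1, s = 0 − 10·1 = -10, t = 1 − 10·(-1) = 11  (check: 45·(-10) + 41·11 = 1)
The row with r = 1 (the gcd) gives the Bezout coefficients s = -10, t = 11.
Result: 45 · (-10) + 41 · (11) = 1.

gcd(45, 41) = 1; s = -10, t = 11 (check: 45·(-10) + 41·11 = 1).


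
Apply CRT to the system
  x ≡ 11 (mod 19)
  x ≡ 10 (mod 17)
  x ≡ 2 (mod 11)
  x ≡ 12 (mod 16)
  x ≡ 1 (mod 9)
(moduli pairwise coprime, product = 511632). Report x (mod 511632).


Product of moduli M = 19 · 17 · 11 · 16 · 9 = 511632.
Merge one congruence at a time:
  Start: x ≡ 11 (mod 19).
  Combine with x ≡ 10 (mod 17); new modulus lcm = 323.
    Write x = 11 + 19·t and substitute into x ≡ 10 (mod 17): 19·t ≡ 10 − 11 = -1 (mod 17).
    Reduce coefficients mod 17: 2·t ≡ 16 (mod 17).
    The inverse of 2 mod 17 is 9 (since 2·9 = 18 = 1·17 + 1), so t ≡ 9·16 = 144 ≡ 8 (mod 17).
    Then x = 11 + 19·8 = 163, valid modulo lcm(19, 17) = 323: x ≡ 163 (mod 323).
  Combine with x ≡ 2 (mod 11); new modulus lcm = 3553.
    Write x = 163 + 323·t and substitute into x ≡ 2 (mod 11): 323·t ≡ 2 − 163 = -161 (mod 11).
    Reduce coefficients mod 11: 4·t ≡ 4 (mod 11).
    The inverse of 4 mod 11 is 3 (since 4·3 = 12 = 1·11 + 1), so t ≡ 3·4 = 12 ≡ 1 (mod 11).
    Then x = 163 + 323·1 = 486, valid modulo lcm(323, 11) = 3553: x ≡ 486 (mod 3553).
  Combine with x ≡ 12 (mod 16); new modulus lcm = 56848.
    Write x = 486 + 3553·t and substitute into x ≡ 12 (mod 16): 3553·t ≡ 12 − 486 = -474 (mod 16).
    Reduce coefficients mod 16: 1·t ≡ 6 (mod 16).
    So t ≡ 6 (mod 16).
    Then x = 486 + 3553·6 = 21804, valid modulo lcm(3553, 16) = 56848: x ≡ 21804 (mod 56848).
  Combine with x ≡ 1 (mod 9); new modulus lcm = 511632.
    Write x = 21804 + 56848·t and substitute into x ≡ 1 (mod 9): 56848·t ≡ 1 − 21804 = -21803 (mod 9).
    Reduce coefficients mod 9: 4·t ≡ 4 (mod 9).
    The inverse of 4 mod 9 is 7 (since 4·7 = 28 = 3·9 + 1), so t ≡ 7·4 = 28 ≡ 1 (mod 9).
    Then x = 21804 + 56848·1 = 78652, valid modulo lcm(56848, 9) = 511632: x ≡ 78652 (mod 511632).
Verify against each original: 78652 mod 19 = 11, 78652 mod 17 = 10, 78652 mod 11 = 2, 78652 mod 16 = 12, 78652 mod 9 = 1.

x ≡ 78652 (mod 511632).


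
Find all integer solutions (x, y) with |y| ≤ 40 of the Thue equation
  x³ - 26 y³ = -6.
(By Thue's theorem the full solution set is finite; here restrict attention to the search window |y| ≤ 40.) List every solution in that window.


The equation is x³ - 26y³ = -6. For fixed y, x³ = 26·y³ − 6, so a solution requires the RHS to be a perfect cube.
Strategy: iterate y from -40 to 40, compute RHS = 26·y³ − 6, and check whether it is a (positive or negative) perfect cube.
Check small values of y:
  y = 0: RHS = -6 is not a perfect cube.
  y = 1: RHS = 20 is not a perfect cube.
  y = -1: RHS = -32 is not a perfect cube.
  y = 2: RHS = 202 is not a perfect cube.
  y = -2: RHS = -214 is not a perfect cube.
  y = 3: RHS = 696 is not a perfect cube.
  y = -3: RHS = -708 is not a perfect cube.
Continuing the search up to |y| = 40 finds no solutions either.
No (x, y) in the scanned range satisfies the equation.

No integer solutions with |y| ≤ 40.


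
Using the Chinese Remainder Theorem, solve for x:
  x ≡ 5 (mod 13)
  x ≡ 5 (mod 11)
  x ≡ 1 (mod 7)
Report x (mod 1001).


Moduli 13, 11, 7 are pairwise coprime; by CRT there is a unique solution modulo M = 13 · 11 · 7 = 1001.
Solve pairwise, accumulating the modulus:
  Start with x ≡ 5 (mod 13).
  Combine with x ≡ 5 (mod 11): since gcd(13, 11) = 1, we get a unique residue mod 143.
    Write x = 5 + 13·t and substitute into x ≡ 5 (mod 11): 13·t ≡ 5 − 5 = 0 (mod 11).
    Reduce coefficients mod 11: 2·t ≡ 0 (mod 11).
    The inverse of 2 mod 11 is 6 (since 2·6 = 12 = 1·11 + 1), so t ≡ 6·0 = 0 ≡ 0 (mod 11).
    Then x = 5 + 13·0 = 5, valid modulo lcm(13, 11) = 143: x ≡ 5 (mod 143).
  Combine with x ≡ 1 (mod 7): since gcd(143, 7) = 1, we get a unique residue mod 1001.
    Write x = 5 + 143·t and substitute into x ≡ 1 (mod 7): 143·t ≡ 1 − 5 = -4 (mod 7).
    Reduce coefficients mod 7: 3·t ≡ 3 (mod 7).
    The inverse of 3 mod 7 is 5 (since 3·5 = 15 = 2·7 + 1), so t ≡ 5·3 = 15 ≡ 1 (mod 7).
    Then x = 5 + 143·1 = 148, valid modulo lcm(143, 7) = 1001: x ≡ 148 (mod 1001).
Verify: 148 mod 13 = 5 ✓, 148 mod 11 = 5 ✓, 148 mod 7 = 1 ✓.

x ≡ 148 (mod 1001).


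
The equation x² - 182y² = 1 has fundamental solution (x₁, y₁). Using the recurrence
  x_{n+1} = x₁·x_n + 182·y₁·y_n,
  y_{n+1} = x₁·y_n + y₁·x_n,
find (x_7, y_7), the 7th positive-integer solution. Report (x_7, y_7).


Step 1: Find the fundamental solution (x₁, y₁) of x² - 182y² = 1.
  Expand √182 as a continued fraction. a₀ = ⌊√182⌋ = 13; iterate m_{k+1} = d_k·a_k − m_k, d_{k+1} = (182 − m_{k+1}²)/d_k, a_{k+1} = ⌊(a₀ + m_{k+1})/d_{k+1}⌋ (starting m₀ = 0, d₀ = 1), with convergents p_k = a_k·p_{k-1} + p_{k-2}, q_k = a_k·q_{k-1} + q_{k-2} (p₋₁ = 1, q₋₁ = 0):
  k = 0: a₀ = 13; p₀/q₀ = 13/1; p₀² − 182·q₀² = 169 − 182 = -13.
  k = 1: m = 13, d = 13, a = ⌊(13 + 13)/13⌋ = 2; p/q = (2·13 + 1)/(2·1 + 0) = 27/2; p² − 182·q² = 729 − 728 = 1.
  The first convergent with p² − 182·q² = 1 gives the fundamental solution (x₁, y₁) = (27, 2).
Step 2: Apply the recurrence (x_{n+1}, y_{n+1}) = (x₁x_n + 182y₁y_n, x₁y_n + y₁x_n) repeatedly.
  From (x_1, y_1) = (27, 2): x_2 = 27·27 + 182·2·2 = 1457; y_2 = 27·2 + 2·27 = 108.
  From (x_2, y_2) = (1457, 108): x_3 = 27·1457 + 182·2·108 = 78651; y_3 = 27·108 + 2·1457 = 5830.
  From (x_3, y_3) = (78651, 5830): x_4 = 27·78651 + 182·2·5830 = 4245697; y_4 = 27·5830 + 2·78651 = 314712.
  From (x_4, y_4) = (4245697, 314712): x_5 = 27·4245697 + 182·2·314712 = 229188987; y_5 = 27·314712 + 2·4245697 = 16988618.
  From (x_5, y_5) = (229188987, 16988618): x_6 = 27·229188987 + 182·2·16988618 = 12371959601; y_6 = 27·16988618 + 2·229188987 = 917070660.
  From (x_6, y_6) = (12371959601, 917070660): x_7 = 27·12371959601 + 182·2·917070660 = 667856629467; y_7 = 27·917070660 + 2·12371959601 = 49504827022.
Step 3: Verify x_7² - 182·y_7² = 446032477523021732704089 - 446032477523021732704088 = 1 (should be 1). ✓

(x_1, y_1) = (27, 2); (x_7, y_7) = (667856629467, 49504827022).


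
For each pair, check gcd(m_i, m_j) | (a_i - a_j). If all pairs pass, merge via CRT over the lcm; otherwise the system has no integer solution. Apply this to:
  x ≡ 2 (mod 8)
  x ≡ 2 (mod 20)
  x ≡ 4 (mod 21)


Moduli 8, 20, 21 are not pairwise coprime, so CRT works modulo lcm(m_i) when all pairwise compatibility conditions hold.
Pairwise compatibility: gcd(m_i, m_j) must divide a_i - a_j for every pair.
Merge one congruence at a time:
  Start: x ≡ 2 (mod 8).
  Combine with x ≡ 2 (mod 20): gcd(8, 20) = 4; 2 - 2 = 0, which IS divisible by 4, so compatible.
    Write x = 2 + 8·t and substitute into x ≡ 2 (mod 20): 8·t ≡ 2 − 2 = 0 (mod 20).
    Divide the congruence (and modulus) by g = 4: 2·t ≡ 0 (mod 5).
    The inverse of 2 mod 5 is 3 (since 2·3 = 6 = 1·5 + 1), so t ≡ 3·0 = 0 ≡ 0 (mod 5).
    Then x = 2 + 8·0 = 2, valid modulo lcm(8, 20) = 40: x ≡ 2 (mod 40).
  Combine with x ≡ 4 (mod 21): gcd(40, 21) = 1; 4 - 2 = 2, which IS divisible by 1, so compatible.
    Write x = 2 + 40·t and substitute into x ≡ 4 (mod 21): 40·t ≡ 4 − 2 = 2 (mod 21).
    Reduce coefficients mod 21: 19·t ≡ 2 (mod 21).
    The inverse of 19 mod 21 is 10 (since 19·10 = 190 = 9·21 + 1), so t ≡ 10·2 = 20 ≡ 20 (mod 21).
    Then x = 2 + 40·20 = 802, valid modulo lcm(40, 21) = 840: x ≡ 802 (mod 840).
Verify: 802 mod 8 = 2, 802 mod 20 = 2, 802 mod 21 = 4.

x ≡ 802 (mod 840).


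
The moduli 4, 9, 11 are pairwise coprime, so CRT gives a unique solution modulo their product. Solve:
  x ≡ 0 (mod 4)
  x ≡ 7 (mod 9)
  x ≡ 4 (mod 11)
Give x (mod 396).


Moduli 4, 9, 11 are pairwise coprime; by CRT there is a unique solution modulo M = 4 · 9 · 11 = 396.
Solve pairwise, accumulating the modulus:
  Start with x ≡ 0 (mod 4).
  Combine with x ≡ 7 (mod 9): since gcd(4, 9) = 1, we get a unique residue mod 36.
    Write x = 0 + 4·t and substitute into x ≡ 7 (mod 9): 4·t ≡ 7 − 0 = 7 (mod 9).
    The inverse of 4 mod 9 is 7 (since 4·7 = 28 = 3·9 + 1), so t ≡ 7·7 = 49 ≡ 4 (mod 9).
    Then x = 0 + 4·4 = 16, valid modulo lcm(4, 9) = 36: x ≡ 16 (mod 36).
  Combine with x ≡ 4 (mod 11): since gcd(36, 11) = 1, we get a unique residue mod 396.
    Write x = 16 + 36·t and substitute into x ≡ 4 (mod 11): 36·t ≡ 4 − 16 = -12 (mod 11).
    Reduce coefficients mod 11: 3·t ≡ 10 (mod 11).
    The inverse of 3 mod 11 is 4 (since 3·4 = 12 = 1·11 + 1), so t ≡ 4·10 = 40 ≡ 7 (mod 11).
    Then x = 16 + 36·7 = 268, valid modulo lcm(36, 11) = 396: x ≡ 268 (mod 396).
Verify: 268 mod 4 = 0 ✓, 268 mod 9 = 7 ✓, 268 mod 11 = 4 ✓.

x ≡ 268 (mod 396).


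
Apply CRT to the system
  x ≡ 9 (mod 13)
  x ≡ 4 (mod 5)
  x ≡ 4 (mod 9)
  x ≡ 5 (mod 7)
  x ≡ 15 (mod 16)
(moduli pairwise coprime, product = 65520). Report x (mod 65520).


Product of moduli M = 13 · 5 · 9 · 7 · 16 = 65520.
Merge one congruence at a time:
  Start: x ≡ 9 (mod 13).
  Combine with x ≡ 4 (mod 5); new modulus lcm = 65.
    Write x = 9 + 13·t and substitute into x ≡ 4 (mod 5): 13·t ≡ 4 − 9 = -5 (mod 5).
    Reduce coefficients mod 5: 3·t ≡ 0 (mod 5).
    The inverse of 3 mod 5 is 2 (since 3·2 = 6 = 1·5 + 1), so t ≡ 2·0 = 0 ≡ 0 (mod 5).
    Then x = 9 + 13·0 = 9, valid modulo lcm(13, 5) = 65: x ≡ 9 (mod 65).
  Combine with x ≡ 4 (mod 9); new modulus lcm = 585.
    Write x = 9 + 65·t and substitute into x ≡ 4 (mod 9): 65·t ≡ 4 − 9 = -5 (mod 9).
    Reduce coefficients mod 9: 2·t ≡ 4 (mod 9).
    The inverse of 2 mod 9 is 5 (since 2·5 = 10 = 1·9 + 1), so t ≡ 5·4 = 20 ≡ 2 (mod 9).
    Then x = 9 + 65·2 = 139, valid modulo lcm(65, 9) = 585: x ≡ 139 (mod 585).
  Combine with x ≡ 5 (mod 7); new modulus lcm = 4095.
    Write x = 139 + 585·t and substitute into x ≡ 5 (mod 7): 585·t ≡ 5 − 139 = -134 (mod 7).
    Reduce coefficients mod 7: 4·t ≡ 6 (mod 7).
    The inverse of 4 mod 7 is 2 (since 4·2 = 8 = 1·7 + 1), so t ≡ 2·6 = 12 ≡ 5 (mod 7).
    Then x = 139 + 585·5 = 3064, valid modulo lcm(585, 7) = 4095: x ≡ 3064 (mod 4095).
  Combine with x ≡ 15 (mod 16); new modulus lcm = 65520.
    Write x = 3064 + 4095·t and substitute into x ≡ 15 (mod 16): 4095·t ≡ 15 − 3064 = -3049 (mod 16).
    Reduce coefficients mod 16: 15·t ≡ 7 (mod 16).
    The inverse of 15 mod 16 is 15 (since 15·15 = 225 = 14·16 + 1), so t ≡ 15·7 = 105 ≡ 9 (mod 16).
    Then x = 3064 + 4095·9 = 39919, valid modulo lcm(4095, 16) = 65520: x ≡ 39919 (mod 65520).
Verify against each original: 39919 mod 13 = 9, 39919 mod 5 = 4, 39919 mod 9 = 4, 39919 mod 7 = 5, 39919 mod 16 = 15.

x ≡ 39919 (mod 65520).


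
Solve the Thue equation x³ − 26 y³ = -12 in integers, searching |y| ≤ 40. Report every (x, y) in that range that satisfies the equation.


The equation is x³ - 26y³ = -12. For fixed y, x³ = 26·y³ − 12, so a solution requires the RHS to be a perfect cube.
Strategy: iterate y from -40 to 40, compute RHS = 26·y³ − 12, and check whether it is a (positive or negative) perfect cube.
Check small values of y:
  y = 0: RHS = -12 is not a perfect cube.
  y = 1: RHS = 14 is not a perfect cube.
  y = -1: RHS = -38 is not a perfect cube.
  y = 2: RHS = 196 is not a perfect cube.
  y = -2: RHS = -220 is not a perfect cube.
  y = 3: RHS = 690 is not a perfect cube.
  y = -3: RHS = -714 is not a perfect cube.
Continuing the search up to |y| = 40 finds no solutions either.
No (x, y) in the scanned range satisfies the equation.

No integer solutions with |y| ≤ 40.


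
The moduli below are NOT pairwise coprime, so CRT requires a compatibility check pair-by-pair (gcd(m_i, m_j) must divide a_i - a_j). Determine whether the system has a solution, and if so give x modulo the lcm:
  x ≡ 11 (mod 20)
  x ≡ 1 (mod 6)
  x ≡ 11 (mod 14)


Moduli 20, 6, 14 are not pairwise coprime, so CRT works modulo lcm(m_i) when all pairwise compatibility conditions hold.
Pairwise compatibility: gcd(m_i, m_j) must divide a_i - a_j for every pair.
Merge one congruence at a time:
  Start: x ≡ 11 (mod 20).
  Combine with x ≡ 1 (mod 6): gcd(20, 6) = 2; 1 - 11 = -10, which IS divisible by 2, so compatible.
    Write x = 11 + 20·t and substitute into x ≡ 1 (mod 6): 20·t ≡ 1 − 11 = -10 (mod 6).
    Divide the congruence (and modulus) by g = 2: 10·t ≡ -5 (mod 3).
    Reduce coefficients mod 3: 1·t ≡ 1 (mod 3).
    So t ≡ 1 (mod 3).
    Then x = 11 + 20·1 = 31, valid modulo lcm(20, 6) = 60: x ≡ 31 (mod 60).
  Combine with x ≡ 11 (mod 14): gcd(60, 14) = 2; 11 - 31 = -20, which IS divisible by 2, so compatible.
    Write x = 31 + 60·t and substitute into x ≡ 11 (mod 14): 60·t ≡ 11 − 31 = -20 (mod 14).
    Divide the congruence (and modulus) by g = 2: 30·t ≡ -10 (mod 7).
    Reduce coefficients mod 7: 2·t ≡ 4 (mod 7).
    The inverse of 2 mod 7 is 4 (since 2·4 = 8 = 1·7 + 1), so t ≡ 4·4 = 16 ≡ 2 (mod 7).
    Then x = 31 + 60·2 = 151, valid modulo lcm(60, 14) = 420: x ≡ 151 (mod 420).
Verify: 151 mod 20 = 11, 151 mod 6 = 1, 151 mod 14 = 11.

x ≡ 151 (mod 420).


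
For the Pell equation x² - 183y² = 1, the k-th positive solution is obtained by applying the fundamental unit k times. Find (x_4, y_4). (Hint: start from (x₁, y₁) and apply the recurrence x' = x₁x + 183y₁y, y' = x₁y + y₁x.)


Step 1: Find the fundamental solution (x₁, y₁) of x² - 183y² = 1.
  Expand √183 as a continued fraction. a₀ = ⌊√183⌋ = 13; iterate m_{k+1} = d_k·a_k − m_k, d_{k+1} = (183 − m_{k+1}²)/d_k, a_{k+1} = ⌊(a₀ + m_{k+1})/d_{k+1}⌋ (starting m₀ = 0, d₀ = 1), with convergents p_k = a_k·p_{k-1} + p_{k-2}, q_k = a_k·q_{k-1} + q_{k-2} (p₋₁ = 1, q₋₁ = 0):
  k = 0: a₀ = 13; p₀/q₀ = 13/1; p₀² − 183·q₀² = 169 − 183 = -14.
  k = 1: m = 13, d = 14, a = ⌊(13 + 13)/14⌋ = 1; p/q = (1·13 + 1)/(1·1 + 0) = 14/1; p² − 183·q² = 196 − 183 = 13.
  k = 2: m = 1, d = 13, a = ⌊(13 + 1)/13⌋ = 1; p/q = (1·14 + 13)/(1·1 + 1) = 27/2; p² − 183·q² = 729 − 732 = -3.
  k = 3: m = 12, d = 3, a = ⌊(13 + 12)/3⌋ = 8; p/q = (8·27 + 14)/(8·2 + 1) = 230/17; p² − 183·q² = 52900 − 52887 = 13.
  k = 4: m = 12, d = 13, a = ⌊(13 + 12)/13⌋ = 1; p/q = (1·230 + 27)/(1·17 + 2) = 257/19; p² − 183·q² = 66049 − 66063 = -14.
  k = 5: m = 1, d = 14, a = ⌊(13 + 1)/14⌋ = 1; p/q = (1·257 + 230)/(1·19 + 17) = 487/36; p² − 183·q² = 237169 − 237168 = 1.
  The first convergent with p² − 183·q² = 1 gives the fundamental solution (x₁, y₁) = (487, 36).
Step 2: Apply the recurrence (x_{n+1}, y_{n+1}) = (x₁x_n + 183y₁y_n, x₁y_n + y₁x_n) repeatedly.
  From (x_1, y_1) = (487, 36): x_2 = 487·487 + 183·36·36 = 474337; y_2 = 487·36 + 36·487 = 35064.
  From (x_2, y_2) = (474337, 35064): x_3 = 487·474337 + 183·36·35064 = 462003751; y_3 = 487·35064 + 36·474337 = 34152300.
  From (x_3, y_3) = (462003751, 34152300): x_4 = 487·462003751 + 183·36·34152300 = 449991179137; y_4 = 487·34152300 + 36·462003751 = 33264305136.
Step 3: Verify x_4² - 183·y_4² = 202492061301107624064769 - 202492061301107624064768 = 1 (should be 1). ✓

(x_1, y_1) = (487, 36); (x_4, y_4) = (449991179137, 33264305136).


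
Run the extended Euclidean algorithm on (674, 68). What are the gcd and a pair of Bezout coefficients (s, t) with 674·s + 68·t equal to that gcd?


Euclidean algorithm on (674, 68) — divide until remainder is 0:
  674 = 9 · 68 + 62
  68 = 1 · 62 + 6
  62 = 10 · 6 + 2
  6 = 3 · 2 + 0
gcd(674, 68) = 2.
Track Bezout coefficients alongside the remainders: start with r₀ = 674 = a·1 + b·0 (s = 1, t = 0) and r₁ = 68 = a·0 + b·1 (s = 0, t = 1); each new remainder r_{k+1} = r_{k-1} − q_k·r_k inherits s_{k+1} = s_{k-1} − q_k·s_k, t_{k+1} = t_{k-1} − q_k·t_k, so r_k = a·s_k + b·t_k at every step:
  q = 9: r = 62, s = 1 − 9·0 = 1, t = 0 − 9·1 = -9  (check: 674·1 + 68·(-9) = 62)
  q = 1: r = 6, s = 0 − 1·1 = -1, t = 1 − 1·(-9) = 10  (check: 674·(-1) + 68·10 = 6)
  q = 10: r = 2, s = 1 − 10·(-1) = 11, t = -9 − 10·10 = -109  (check: 674·11 + 68·(-109) = 2)
The row with r = 2 (the gcd) gives the Bezout coefficients s = 11, t = -109.
Result: 674 · (11) + 68 · (-109) = 2.

gcd(674, 68) = 2; s = 11, t = -109 (check: 674·11 + 68·(-109) = 2).


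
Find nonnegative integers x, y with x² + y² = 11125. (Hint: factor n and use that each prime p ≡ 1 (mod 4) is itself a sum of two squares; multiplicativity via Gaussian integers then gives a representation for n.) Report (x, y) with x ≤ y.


Step 1: Factor n = 11125 = 5^3 · 89.
Step 2: Check the mod-4 condition on each prime factor: 5 ≡ 1 (mod 4), exponent 3; 89 ≡ 1 (mod 4), exponent 1.
All primes ≡ 3 (mod 4) appear to even exponent (or don't appear), so by the two-squares theorem n IS expressible as a sum of two squares.
Step 3: Build a representation. Group n = k² · m with k = 5 and m = 5 · 89 = 445 (a product of primes ≡ 1 (mod 4)); a representation of m scales to one of n via (k·x)² + (k·y)² = k²(x² + y²). Each prime p ≡ 1 (mod 4) is itself a sum of two squares; find a² by testing p − a² for a perfect square:
  5: 5 − 1² = 4 = 2² ⇒ 5 = 1² + 2².
  89: 89 − 1² = 88, 89 − 2² = 85, 89 − 3² = 80, 89 − 4² = 73, 89 − 5² = 64 = 8² ⇒ 89 = 5² + 8².
  Combine using the Brahmagupta–Fibonacci identity (a² + b²)(c² + d²) = (ac − bd)² + (ad + bc)² = (ac + bd)² + (ad − bc)²:
  5 · 89 = 445: from (1² + 2²)(5² + 8²), take (1·5 − 2·8, 1·8 + 2·5) = (5 − 16, 8 + 10) = (-11, 18); dropping signs (only squares matter) gives (11, 18); check 11² + 18² = 121 + 324 = 445 ✓.
  Scale by k = 5: (5·11, 5·18) = (55, 90).
Step 4: Order so x ≤ y and verify: 55² + 90² = 3025 + 8100 = 11125 = n. ✓

n = 11125 = 55² + 90² (one valid representation with x ≤ y).


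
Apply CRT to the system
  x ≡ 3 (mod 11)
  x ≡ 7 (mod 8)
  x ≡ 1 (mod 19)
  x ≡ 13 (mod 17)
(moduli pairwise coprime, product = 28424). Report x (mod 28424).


Product of moduli M = 11 · 8 · 19 · 17 = 28424.
Merge one congruence at a time:
  Start: x ≡ 3 (mod 11).
  Combine with x ≡ 7 (mod 8); new modulus lcm = 88.
    Write x = 3 + 11·t and substitute into x ≡ 7 (mod 8): 11·t ≡ 7 − 3 = 4 (mod 8).
    Reduce coefficients mod 8: 3·t ≡ 4 (mod 8).
    The inverse of 3 mod 8 is 3 (since 3·3 = 9 = 1·8 + 1), so t ≡ 3·4 = 12 ≡ 4 (mod 8).
    Then x = 3 + 11·4 = 47, valid modulo lcm(11, 8) = 88: x ≡ 47 (mod 88).
  Combine with x ≡ 1 (mod 19); new modulus lcm = 1672.
    Write x = 47 + 88·t and substitute into x ≡ 1 (mod 19): 88·t ≡ 1 − 47 = -46 (mod 19).
    Reduce coefficients mod 19: 12·t ≡ 11 (mod 19).
    The inverse of 12 mod 19 is 8 (since 12·8 = 96 = 5·19 + 1), so t ≡ 8·11 = 88 ≡ 12 (mod 19).
    Then x = 47 + 88·12 = 1103, valid modulo lcm(88, 19) = 1672: x ≡ 1103 (mod 1672).
  Combine with x ≡ 13 (mod 17); new modulus lcm = 28424.
    Write x = 1103 + 1672·t and substitute into x ≡ 13 (mod 17): 1672·t ≡ 13 − 1103 = -1090 (mod 17).
    Reduce coefficients mod 17: 6·t ≡ 15 (mod 17).
    The inverse of 6 mod 17 is 3 (since 6·3 = 18 = 1·17 + 1), so t ≡ 3·15 = 45 ≡ 11 (mod 17).
    Then x = 1103 + 1672·11 = 19495, valid modulo lcm(1672, 17) = 28424: x ≡ 19495 (mod 28424).
Verify against each original: 19495 mod 11 = 3, 19495 mod 8 = 7, 19495 mod 19 = 1, 19495 mod 17 = 13.

x ≡ 19495 (mod 28424).


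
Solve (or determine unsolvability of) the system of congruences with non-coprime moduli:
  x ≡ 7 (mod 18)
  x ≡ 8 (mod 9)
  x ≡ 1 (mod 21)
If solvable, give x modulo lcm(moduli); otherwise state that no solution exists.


Moduli 18, 9, 21 are not pairwise coprime, so CRT works modulo lcm(m_i) when all pairwise compatibility conditions hold.
Pairwise compatibility: gcd(m_i, m_j) must divide a_i - a_j for every pair.
Merge one congruence at a time:
  Start: x ≡ 7 (mod 18).
  Combine with x ≡ 8 (mod 9): gcd(18, 9) = 9, and 8 - 7 = 1 is NOT divisible by 9.
    ⇒ system is inconsistent (no integer solution).

No solution (the system is inconsistent).


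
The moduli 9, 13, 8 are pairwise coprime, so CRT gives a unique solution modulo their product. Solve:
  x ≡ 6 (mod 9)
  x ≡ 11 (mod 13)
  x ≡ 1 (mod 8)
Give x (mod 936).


Moduli 9, 13, 8 are pairwise coprime; by CRT there is a unique solution modulo M = 9 · 13 · 8 = 936.
Solve pairwise, accumulating the modulus:
  Start with x ≡ 6 (mod 9).
  Combine with x ≡ 11 (mod 13): since gcd(9, 13) = 1, we get a unique residue mod 117.
    Write x = 6 + 9·t and substitute into x ≡ 11 (mod 13): 9·t ≡ 11 − 6 = 5 (mod 13).
    The inverse of 9 mod 13 is 3 (since 9·3 = 27 = 2·13 + 1), so t ≡ 3·5 = 15 ≡ 2 (mod 13).
    Then x = 6 + 9·2 = 24, valid modulo lcm(9, 13) = 117: x ≡ 24 (mod 117).
  Combine with x ≡ 1 (mod 8): since gcd(117, 8) = 1, we get a unique residue mod 936.
    Write x = 24 + 117·t and substitute into x ≡ 1 (mod 8): 117·t ≡ 1 − 24 = -23 (mod 8).
    Reduce coefficients mod 8: 5·t ≡ 1 (mod 8).
    The inverse of 5 mod 8 is 5 (since 5·5 = 25 = 3·8 + 1), so t ≡ 5·1 = 5 ≡ 5 (mod 8).
    Then x = 24 + 117·5 = 609, valid modulo lcm(117, 8) = 936: x ≡ 609 (mod 936).
Verify: 609 mod 9 = 6 ✓, 609 mod 13 = 11 ✓, 609 mod 8 = 1 ✓.

x ≡ 609 (mod 936).


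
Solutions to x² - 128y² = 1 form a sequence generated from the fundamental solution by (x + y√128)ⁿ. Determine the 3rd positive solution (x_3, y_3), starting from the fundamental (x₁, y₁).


Step 1: Find the fundamental solution (x₁, y₁) of x² - 128y² = 1.
  Expand √128 as a continued fraction. a₀ = ⌊√128⌋ = 11; iterate m_{k+1} = d_k·a_k − m_k, d_{k+1} = (128 − m_{k+1}²)/d_k, a_{k+1} = ⌊(a₀ + m_{k+1})/d_{k+1}⌋ (starting m₀ = 0, d₀ = 1), with convergents p_k = a_k·p_{k-1} + p_{k-2}, q_k = a_k·q_{k-1} + q_{k-2} (p₋₁ = 1, q₋₁ = 0):
  k = 0: a₀ = 11; p₀/q₀ = 11/1; p₀² − 128·q₀² = 121 − 128 = -7.
  k = 1: m = 11, d = 7, a = ⌊(11 + 11)/7⌋ = 3; p/q = (3·11 + 1)/(3·1 + 0) = 34/3; p² − 128·q² = 1156 − 1152 = 4.
  k = 2: m = 10, d = 4, a = ⌊(11 + 10)/4⌋ = 5; p/q = (5·34 + 11)/(5·3 + 1) = 181/16; p² − 128·q² = 32761 − 32768 = -7.
  k = 3: m = 10, d = 7, a = ⌊(11 + 10)/7⌋ = 3; p/q = (3·181 + 34)/(3·16 + 3) = 577/51; p² − 128·q² = 332929 − 332928 = 1.
  The first convergent with p² − 128·q² = 1 gives the fundamental solution (x₁, y₁) = (577, 51).
Step 2: Apply the recurrence (x_{n+1}, y_{n+1}) = (x₁x_n + 128y₁y_n, x₁y_n + y₁x_n) repeatedly.
  From (x_1, y_1) = (577, 51): x_2 = 577·577 + 128·51·51 = 665857; y_2 = 577·51 + 51·577 = 58854.
  From (x_2, y_2) = (665857, 58854): x_3 = 577·665857 + 128·51·58854 = 768398401; y_3 = 577·58854 + 51·665857 = 67917465.
Step 3: Verify x_3² - 128·y_3² = 590436102659356801 - 590436102659356800 = 1 (should be 1). ✓

(x_1, y_1) = (577, 51); (x_3, y_3) = (768398401, 67917465).


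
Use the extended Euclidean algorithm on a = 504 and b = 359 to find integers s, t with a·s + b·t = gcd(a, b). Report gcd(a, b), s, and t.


Euclidean algorithm on (504, 359) — divide until remainder is 0:
  504 = 1 · 359 + 145
  359 = 2 · 145 + 69
  145 = 2 · 69 + 7
  69 = 9 · 7 + 6
  7 = 1 · 6 + 1
  6 = 6 · 1 + 0
gcd(504, 359) = 1.
Track Bezout coefficients alongside the remainders: start with r₀ = 504 = a·1 + b·0 (s = 1, t = 0) and r₁ = 359 = a·0 + b·1 (s = 0, t = 1); each new remainder r_{k+1} = r_{k-1} − q_k·r_k inherits s_{k+1} = s_{k-1} − q_k·s_k, t_{k+1} = t_{k-1} − q_k·t_k, so r_k = a·s_k + b·t_k at every step:
  q = 1: r = 145, s = 1 − 1·0 = 1, t = 0 − 1·1 = -1  (check: 504·1 + 359·(-1) = 145)
  q = 2: r = 69, s = 0 − 2·1 = -2, t = 1 − 2·(-1) = 3  (check: 504·(-2) + 359·3 = 69)
  q = 2: r = 7, s = 1 − 2·(-2) = 5, t = -1 − 2·3 = -7  (check: 504·5 + 359·(-7) = 7)
  q = 9: r = 6, s = -2 − 9·5 = -47, t = 3 − 9·(-7) = 66  (check: 504·(-47) + 359·66 = 6)
  q = 1: r = 1, s = 5 − 1·(-47) = 52, t = -7 − 1·66 = -73  (check: 504·52 + 359·(-73) = 1)
The row with r = 1 (the gcd) gives the Bezout coefficients s = 52, t = -73.
Result: 504 · (52) + 359 · (-73) = 1.

gcd(504, 359) = 1; s = 52, t = -73 (check: 504·52 + 359·(-73) = 1).


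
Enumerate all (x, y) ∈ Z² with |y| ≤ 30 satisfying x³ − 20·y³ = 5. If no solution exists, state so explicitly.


The equation is x³ - 20y³ = 5. For fixed y, x³ = 20·y³ + 5, so a solution requires the RHS to be a perfect cube.
Strategy: iterate y from -30 to 30, compute RHS = 20·y³ + 5, and check whether it is a (positive or negative) perfect cube.
Check small values of y:
  y = 0: RHS = 5 is not a perfect cube.
  y = 1: RHS = 25 is not a perfect cube.
  y = -1: RHS = -15 is not a perfect cube.
  y = 2: RHS = 165 is not a perfect cube.
  y = -2: RHS = -155 is not a perfect cube.
  y = 3: RHS = 545 is not a perfect cube.
  y = -3: RHS = -535 is not a perfect cube.
Continuing the search up to |y| = 30 finds no solutions either.
No (x, y) in the scanned range satisfies the equation.

No integer solutions with |y| ≤ 30.


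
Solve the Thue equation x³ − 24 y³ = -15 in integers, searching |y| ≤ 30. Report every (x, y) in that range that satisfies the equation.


The equation is x³ - 24y³ = -15. For fixed y, x³ = 24·y³ − 15, so a solution requires the RHS to be a perfect cube.
Strategy: iterate y from -30 to 30, compute RHS = 24·y³ − 15, and check whether it is a (positive or negative) perfect cube.
Check small values of y:
  y = 0: RHS = -15 is not a perfect cube.
  y = 1: RHS = 9 is not a perfect cube.
  y = -1: RHS = -39 is not a perfect cube.
  y = 2: RHS = 177 is not a perfect cube.
  y = -2: RHS = -207 is not a perfect cube.
  y = 3: RHS = 633 is not a perfect cube.
  y = -3: RHS = -663 is not a perfect cube.
Continuing the search up to |y| = 30 finds no solutions either.
No (x, y) in the scanned range satisfies the equation.

No integer solutions with |y| ≤ 30.


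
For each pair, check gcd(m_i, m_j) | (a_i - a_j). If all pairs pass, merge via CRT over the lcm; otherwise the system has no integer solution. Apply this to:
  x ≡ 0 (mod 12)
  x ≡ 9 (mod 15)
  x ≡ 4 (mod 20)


Moduli 12, 15, 20 are not pairwise coprime, so CRT works modulo lcm(m_i) when all pairwise compatibility conditions hold.
Pairwise compatibility: gcd(m_i, m_j) must divide a_i - a_j for every pair.
Merge one congruence at a time:
  Start: x ≡ 0 (mod 12).
  Combine with x ≡ 9 (mod 15): gcd(12, 15) = 3; 9 - 0 = 9, which IS divisible by 3, so compatible.
    Write x = 0 + 12·t and substitute into x ≡ 9 (mod 15): 12·t ≡ 9 − 0 = 9 (mod 15).
    Divide the congruence (and modulus) by g = 3: 4·t ≡ 3 (mod 5).
    The inverse of 4 mod 5 is 4 (since 4·4 = 16 = 3·5 + 1), so t ≡ 4·3 = 12 ≡ 2 (mod 5).
    Then x = 0 + 12·2 = 24, valid modulo lcm(12, 15) = 60: x ≡ 24 (mod 60).
  Combine with x ≡ 4 (mod 20): gcd(60, 20) = 20; 4 - 24 = -20, which IS divisible by 20, so compatible.
    Write x = 24 + 60·t and substitute into x ≡ 4 (mod 20): 60·t ≡ 4 − 24 = -20 (mod 20).
    Divide the congruence (and modulus) by g = 20: 3·t ≡ -1 (mod 1).
    Modulo 1 every t works; take t = 0.
    Then x = 24 + 60·0 = 24, valid modulo lcm(60, 20) = 60: x ≡ 24 (mod 60).
Verify: 24 mod 12 = 0, 24 mod 15 = 9, 24 mod 20 = 4.

x ≡ 24 (mod 60).


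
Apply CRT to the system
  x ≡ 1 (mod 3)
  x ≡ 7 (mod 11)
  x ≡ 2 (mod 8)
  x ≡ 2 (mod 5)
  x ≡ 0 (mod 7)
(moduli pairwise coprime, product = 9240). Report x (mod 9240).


Product of moduli M = 3 · 11 · 8 · 5 · 7 = 9240.
Merge one congruence at a time:
  Start: x ≡ 1 (mod 3).
  Combine with x ≡ 7 (mod 11); new modulus lcm = 33.
    Write x = 1 + 3·t and substitute into x ≡ 7 (mod 11): 3·t ≡ 7 − 1 = 6 (mod 11).
    The inverse of 3 mod 11 is 4 (since 3·4 = 12 = 1·11 + 1), so t ≡ 4·6 = 24 ≡ 2 (mod 11).
    Then x = 1 + 3·2 = 7, valid modulo lcm(3, 11) = 33: x ≡ 7 (mod 33).
  Combine with x ≡ 2 (mod 8); new modulus lcm = 264.
    Write x = 7 + 33·t and substitute into x ≡ 2 (mod 8): 33·t ≡ 2 − 7 = -5 (mod 8).
    Reduce coefficients mod 8: 1·t ≡ 3 (mod 8).
    So t ≡ 3 (mod 8).
    Then x = 7 + 33·3 = 106, valid modulo lcm(33, 8) = 264: x ≡ 106 (mod 264).
  Combine with x ≡ 2 (mod 5); new modulus lcm = 1320.
    Write x = 106 + 264·t and substitute into x ≡ 2 (mod 5): 264·t ≡ 2 − 106 = -104 (mod 5).
    Reduce coefficients mod 5: 4·t ≡ 1 (mod 5).
    The inverse of 4 mod 5 is 4 (since 4·4 = 16 = 3·5 + 1), so t ≡ 4·1 = 4 ≡ 4 (mod 5).
    Then x = 106 + 264·4 = 1162, valid modulo lcm(264, 5) = 1320: x ≡ 1162 (mod 1320).
  Combine with x ≡ 0 (mod 7); new modulus lcm = 9240.
    Write x = 1162 + 1320·t and substitute into x ≡ 0 (mod 7): 1320·t ≡ 0 − 1162 = -1162 (mod 7).
    Reduce coefficients mod 7: 4·t ≡ 0 (mod 7).
    The inverse of 4 mod 7 is 2 (since 4·2 = 8 = 1·7 + 1), so t ≡ 2·0 = 0 ≡ 0 (mod 7).
    Then x = 1162 + 1320·0 = 1162, valid modulo lcm(1320, 7) = 9240: x ≡ 1162 (mod 9240).
Verify against each original: 1162 mod 3 = 1, 1162 mod 11 = 7, 1162 mod 8 = 2, 1162 mod 5 = 2, 1162 mod 7 = 0.

x ≡ 1162 (mod 9240).


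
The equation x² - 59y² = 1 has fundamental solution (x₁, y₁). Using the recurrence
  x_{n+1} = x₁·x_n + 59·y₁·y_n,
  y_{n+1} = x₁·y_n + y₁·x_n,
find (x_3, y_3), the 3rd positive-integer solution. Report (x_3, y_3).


Step 1: Find the fundamental solution (x₁, y₁) of x² - 59y² = 1.
  Expand √59 as a continued fraction. a₀ = ⌊√59⌋ = 7; iterate m_{k+1} = d_k·a_k − m_k, d_{k+1} = (59 − m_{k+1}²)/d_k, a_{k+1} = ⌊(a₀ + m_{k+1})/d_{k+1}⌋ (starting m₀ = 0, d₀ = 1), with convergents p_k = a_k·p_{k-1} + p_{k-2}, q_k = a_k·q_{k-1} + q_{k-2} (p₋₁ = 1, q₋₁ = 0):
  k = 0: a₀ = 7; p₀/q₀ = 7/1; p₀² − 59·q₀² = 49 − 59 = -10.
  k = 1: m = 7, d = 10, a = ⌊(7 + 7)/10⌋ = 1; p/q = (1·7 + 1)/(1·1 + 0) = 8/1; p² − 59·q² = 64 − 59 = 5.
  k = 2: m = 3, d = 5, a = ⌊(7 + 3)/5⌋ = 2; p/q = (2·8 + 7)/(2·1 + 1) = 23/3; p² − 59·q² = 529 − 531 = -2.
  k = 3: m = 7, d = 2, a = ⌊(7 + 7)/2⌋ = 7; p/q = (7·23 + 8)/(7·3 + 1) = 169/22; p² − 59·q² = 28561 − 28556 = 5.
  k = 4: m = 7, d = 5, a = ⌊(7 + 7)/5⌋ = 2; p/q = (2·169 + 23)/(2·22 + 3) = 361/47; p² − 59·q² = 130321 − 130331 = -10.
  k = 5: m = 3, d = 10, a = ⌊(7 + 3)/10⌋ = 1; p/q = (1·361 + 169)/(1·47 + 22) = 530/69; p² − 59·q² = 280900 − 280899 = 1.
  The first convergent with p² − 59·q² = 1 gives the fundamental solution (x₁, y₁) = (530, 69).
Step 2: Apply the recurrence (x_{n+1}, y_{n+1}) = (x₁x_n + 59y₁y_n, x₁y_n + y₁x_n) repeatedly.
  From (x_1, y_1) = (530, 69): x_2 = 530·530 + 59·69·69 = 561799; y_2 = 530·69 + 69·530 = 73140.
  From (x_2, y_2) = (561799, 73140): x_3 = 530·561799 + 59·69·73140 = 595506410; y_3 = 530·73140 + 69·561799 = 77528331.
Step 3: Verify x_3² - 59·y_3² = 354627884351088100 - 354627884351088099 = 1 (should be 1). ✓

(x_1, y_1) = (530, 69); (x_3, y_3) = (595506410, 77528331).
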